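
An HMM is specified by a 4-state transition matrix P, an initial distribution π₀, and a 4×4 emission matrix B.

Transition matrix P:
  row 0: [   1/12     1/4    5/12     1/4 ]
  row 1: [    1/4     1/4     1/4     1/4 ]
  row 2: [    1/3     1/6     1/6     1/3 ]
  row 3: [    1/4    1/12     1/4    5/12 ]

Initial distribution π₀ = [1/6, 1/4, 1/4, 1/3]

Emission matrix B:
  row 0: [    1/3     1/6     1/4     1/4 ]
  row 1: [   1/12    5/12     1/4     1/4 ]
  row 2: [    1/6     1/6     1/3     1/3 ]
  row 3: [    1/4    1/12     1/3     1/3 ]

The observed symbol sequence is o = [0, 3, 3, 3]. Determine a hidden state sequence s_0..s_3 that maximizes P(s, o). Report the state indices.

path = [3, 3, 3, 3]

t=0: δ = [5.556e-02, 2.083e-02, 4.167e-02, 8.333e-02]  (obs o_0=0)
t=1: δ = [5.208e-03, 3.472e-03, 7.716e-03, 1.157e-02]  ψ = [3, 0, 0, 3]  (obs o_1=3)
t=2: δ = [7.234e-04, 3.255e-04, 9.645e-04, 1.608e-03]  ψ = [3, 0, 3, 3]  (obs o_2=3)
t=3: δ = [1.005e-04, 4.521e-05, 1.340e-04, 2.233e-04]  ψ = [3, 0, 3, 3]  (obs o_3=3)
backtrack: best end state = 3; path = [3, 3, 3, 3]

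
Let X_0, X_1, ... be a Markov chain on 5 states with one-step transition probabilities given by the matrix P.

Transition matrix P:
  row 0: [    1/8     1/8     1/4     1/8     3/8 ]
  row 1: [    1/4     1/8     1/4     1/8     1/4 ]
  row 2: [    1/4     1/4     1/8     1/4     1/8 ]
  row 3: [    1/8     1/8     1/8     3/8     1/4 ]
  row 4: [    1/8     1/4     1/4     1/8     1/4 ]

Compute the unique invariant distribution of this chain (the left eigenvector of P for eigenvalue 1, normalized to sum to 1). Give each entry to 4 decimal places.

π = [0.1726, 0.1808, 0.2000, 0.2000, 0.2466]

Balance equations π_j = Σ_i π_i·P[i][j]:
  π_0 = 1/8·π_0 + 1/4·π_1 + 1/4·π_2 + 1/8·π_3 + 1/8·π_4
  π_1 = 1/8·π_0 + 1/8·π_1 + 1/4·π_2 + 1/8·π_3 + 1/4·π_4
  π_2 = 1/4·π_0 + 1/4·π_1 + 1/8·π_2 + 1/8·π_3 + 1/4·π_4
  π_3 = 1/8·π_0 + 1/8·π_1 + 1/4·π_2 + 3/8·π_3 + 1/8·π_4
  normalize: π_0 + π_1 + π_2 + π_3 + π_4 = 1
Solving the linear system gives exactly π = [63/365, 66/365, 1/5, 1/5, 18/73].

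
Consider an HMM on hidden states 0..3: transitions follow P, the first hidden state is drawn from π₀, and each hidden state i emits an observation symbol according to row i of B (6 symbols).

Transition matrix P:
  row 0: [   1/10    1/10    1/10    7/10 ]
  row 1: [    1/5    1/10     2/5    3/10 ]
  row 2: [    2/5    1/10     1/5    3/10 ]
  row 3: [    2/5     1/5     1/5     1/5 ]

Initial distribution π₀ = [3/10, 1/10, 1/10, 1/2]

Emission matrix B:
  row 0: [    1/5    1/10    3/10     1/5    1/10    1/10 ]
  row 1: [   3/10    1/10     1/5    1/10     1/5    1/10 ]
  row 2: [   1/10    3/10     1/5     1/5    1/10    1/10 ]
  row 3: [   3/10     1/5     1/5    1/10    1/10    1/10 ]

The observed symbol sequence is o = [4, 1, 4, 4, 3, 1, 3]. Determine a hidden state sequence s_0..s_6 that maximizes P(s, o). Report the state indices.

t=0: δ = [3.000e-02, 2.000e-02, 1.000e-02, 5.000e-02]  (obs o_0=4)
t=1: δ = [2.000e-03, 1.000e-03, 3.000e-03, 4.200e-03]  ψ = [3, 3, 3, 0]  (obs o_1=1)
t=2: δ = [1.680e-04, 1.680e-04, 8.400e-05, 1.400e-04]  ψ = [3, 3, 3, 0]  (obs o_2=4)
t=3: δ = [5.600e-06, 5.600e-06, 6.720e-06, 1.176e-05]  ψ = [3, 3, 1, 0]  (obs o_3=4)
t=4: δ = [9.408e-07, 2.352e-07, 4.704e-07, 3.920e-07]  ψ = [3, 3, 3, 0]  (obs o_4=3)
t=5: δ = [1.882e-08, 9.408e-09, 2.822e-08, 1.317e-07]  ψ = [2, 0, 0, 0]  (obs o_5=1)
t=6: δ = [1.054e-08, 2.634e-09, 5.268e-09, 2.634e-09]  ψ = [3, 3, 3, 3]  (obs o_6=3)
backtrack: best end state = 0; path = [0, 3, 0, 3, 0, 3, 0]

path = [0, 3, 0, 3, 0, 3, 0]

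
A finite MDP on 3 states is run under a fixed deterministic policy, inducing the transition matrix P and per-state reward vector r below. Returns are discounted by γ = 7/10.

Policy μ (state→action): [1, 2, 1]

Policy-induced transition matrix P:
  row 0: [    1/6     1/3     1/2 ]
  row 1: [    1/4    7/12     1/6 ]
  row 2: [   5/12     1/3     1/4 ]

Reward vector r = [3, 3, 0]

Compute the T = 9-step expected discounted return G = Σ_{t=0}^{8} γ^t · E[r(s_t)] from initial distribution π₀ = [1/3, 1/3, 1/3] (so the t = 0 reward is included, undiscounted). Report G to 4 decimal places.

G = 6.6826

t=0: π = [0.3333, 0.3333, 0.3333], E[r] = 2.0000, γ^t·E[r] = 2.000000, running G = 2.000000
t=1: π = [0.2778, 0.4167, 0.3056], E[r] = 2.0833, γ^t·E[r] = 1.458333, running G = 3.458333
t=2: π = [0.2778, 0.4375, 0.2847], E[r] = 2.1458, γ^t·E[r] = 1.051458, running G = 4.509792
t=3: π = [0.2743, 0.4427, 0.2830], E[r] = 2.1510, γ^t·E[r] = 0.737807, running G = 5.247599
t=4: π = [0.2743, 0.4440, 0.2817], E[r] = 2.1549, γ^t·E[r] = 0.517403, running G = 5.765002
t=5: π = [0.2741, 0.4443, 0.2816], E[r] = 2.1553, γ^t·E[r] = 0.362237, running G = 6.127239
t=6: π = [0.2741, 0.4444, 0.2815], E[r] = 2.1555, γ^t·E[r] = 0.253594, running G = 6.380833
t=7: π = [0.2741, 0.4444, 0.2815], E[r] = 2.1555, γ^t·E[r] = 0.177518, running G = 6.558351
t=8: π = [0.2741, 0.4444, 0.2815], E[r] = 2.1556, γ^t·E[r] = 0.124263, running G = 6.682614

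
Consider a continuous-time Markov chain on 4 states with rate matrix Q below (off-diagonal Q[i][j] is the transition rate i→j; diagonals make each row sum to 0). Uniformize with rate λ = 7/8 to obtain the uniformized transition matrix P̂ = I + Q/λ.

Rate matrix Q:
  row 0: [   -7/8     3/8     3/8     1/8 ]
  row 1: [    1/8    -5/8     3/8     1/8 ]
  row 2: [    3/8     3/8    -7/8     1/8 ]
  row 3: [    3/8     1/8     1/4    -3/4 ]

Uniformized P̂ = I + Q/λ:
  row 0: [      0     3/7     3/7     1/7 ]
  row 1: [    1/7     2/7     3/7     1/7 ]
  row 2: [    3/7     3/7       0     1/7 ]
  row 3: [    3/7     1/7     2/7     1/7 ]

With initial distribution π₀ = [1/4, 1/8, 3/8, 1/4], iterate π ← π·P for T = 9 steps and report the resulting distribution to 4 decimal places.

t=0: π = [0.2500, 0.1250, 0.3750, 0.2500]
t=1: π = [0.2857, 0.3393, 0.2321, 0.1429]
t=2: π = [0.2092, 0.3393, 0.3087, 0.1429]
t=3: π = [0.2420, 0.3393, 0.2759, 0.1429]
t=4: π = [0.2279, 0.3393, 0.2899, 0.1429]
t=5: π = [0.2340, 0.3393, 0.2839, 0.1429]
t=6: π = [0.2314, 0.3393, 0.2865, 0.1429]
t=7: π = [0.2325, 0.3393, 0.2854, 0.1429]
t=8: π = [0.2320, 0.3393, 0.2859, 0.1429]
t=9: π = [0.2322, 0.3393, 0.2857, 0.1429]

π = [0.2322, 0.3393, 0.2857, 0.1429]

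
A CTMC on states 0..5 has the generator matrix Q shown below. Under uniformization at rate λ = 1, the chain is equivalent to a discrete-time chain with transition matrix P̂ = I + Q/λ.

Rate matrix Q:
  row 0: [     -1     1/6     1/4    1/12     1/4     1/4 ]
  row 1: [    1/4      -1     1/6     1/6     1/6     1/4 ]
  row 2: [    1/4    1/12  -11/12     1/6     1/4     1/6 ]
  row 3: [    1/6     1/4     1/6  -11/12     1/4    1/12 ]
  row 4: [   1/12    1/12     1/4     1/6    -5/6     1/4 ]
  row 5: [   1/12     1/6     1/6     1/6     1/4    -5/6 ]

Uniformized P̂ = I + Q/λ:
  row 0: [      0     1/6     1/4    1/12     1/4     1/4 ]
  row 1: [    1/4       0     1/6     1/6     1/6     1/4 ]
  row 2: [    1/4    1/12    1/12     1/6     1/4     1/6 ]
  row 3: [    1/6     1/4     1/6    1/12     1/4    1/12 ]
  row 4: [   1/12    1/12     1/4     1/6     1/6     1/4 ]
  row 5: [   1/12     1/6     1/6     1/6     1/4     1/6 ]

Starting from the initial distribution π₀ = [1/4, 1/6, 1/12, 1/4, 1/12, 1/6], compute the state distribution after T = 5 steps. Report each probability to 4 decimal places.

t=0: π = [0.2500, 0.1667, 0.0833, 0.2500, 0.0833, 0.1667]
t=1: π = [0.1250, 0.1458, 0.1875, 0.1250, 0.2292, 0.1875]
t=2: π = [0.1389, 0.1181, 0.1806, 0.1458, 0.2188, 0.1979]
t=3: π = [0.1337, 0.1259, 0.1814, 0.1429, 0.2219, 0.1942]
t=4: π = [0.1353, 0.1240, 0.1812, 0.1436, 0.2210, 0.1949]
t=5: π = [0.1349, 0.1245, 0.1813, 0.1434, 0.2212, 0.1947]

π = [0.1349, 0.1245, 0.1813, 0.1434, 0.2212, 0.1947]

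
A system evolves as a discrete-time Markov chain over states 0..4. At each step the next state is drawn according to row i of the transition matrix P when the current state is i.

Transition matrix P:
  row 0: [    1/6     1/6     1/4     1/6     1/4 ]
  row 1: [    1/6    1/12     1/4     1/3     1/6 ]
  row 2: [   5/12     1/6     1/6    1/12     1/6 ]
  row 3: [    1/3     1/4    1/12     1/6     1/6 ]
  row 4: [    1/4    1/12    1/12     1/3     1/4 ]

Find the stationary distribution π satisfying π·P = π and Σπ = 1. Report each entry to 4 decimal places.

Balance equations π_j = Σ_i π_i·P[i][j]:
  π_0 = 1/6·π_0 + 1/6·π_1 + 5/12·π_2 + 1/3·π_3 + 1/4·π_4
  π_1 = 1/6·π_0 + 1/12·π_1 + 1/6·π_2 + 1/4·π_3 + 1/12·π_4
  π_2 = 1/4·π_0 + 1/4·π_1 + 1/6·π_2 + 1/12·π_3 + 1/12·π_4
  π_3 = 1/6·π_0 + 1/3·π_1 + 1/12·π_2 + 1/6·π_3 + 1/3·π_4
  normalize: π_0 + π_1 + π_2 + π_3 + π_4 = 1
Solving the linear system gives exactly π = [1537/5892, 1213/7856, 1961/11784, 5015/23568, 1211/5892].

π = [0.2609, 0.1544, 0.1664, 0.2128, 0.2055]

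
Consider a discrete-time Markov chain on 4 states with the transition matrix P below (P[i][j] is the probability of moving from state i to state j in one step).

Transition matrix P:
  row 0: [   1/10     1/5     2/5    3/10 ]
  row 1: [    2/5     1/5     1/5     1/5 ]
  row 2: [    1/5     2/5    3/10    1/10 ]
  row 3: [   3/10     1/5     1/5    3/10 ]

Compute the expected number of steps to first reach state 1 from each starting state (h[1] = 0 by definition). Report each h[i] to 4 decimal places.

First-step conditioning: h[1] = 0; for i ≠ 1, h[i] = 1 + Σ_k P[i][k]·h[k].
  h[0] = 1 + 1/10·h[0] + 2/5·h[2] + 3/10·h[3]
  h[2] = 1 + 1/5·h[0] + 3/10·h[2] + 1/10·h[3]
  h[3] = 1 + 3/10·h[0] + 1/5·h[2] + 3/10·h[3]
Solving the 3×3 linear system over states ≠ 1 gives exactly h = [53/14, 0, 43/14, 55/14] (h[1] = 0 is the target).

h = [3.7857, 0.0000, 3.0714, 3.9286]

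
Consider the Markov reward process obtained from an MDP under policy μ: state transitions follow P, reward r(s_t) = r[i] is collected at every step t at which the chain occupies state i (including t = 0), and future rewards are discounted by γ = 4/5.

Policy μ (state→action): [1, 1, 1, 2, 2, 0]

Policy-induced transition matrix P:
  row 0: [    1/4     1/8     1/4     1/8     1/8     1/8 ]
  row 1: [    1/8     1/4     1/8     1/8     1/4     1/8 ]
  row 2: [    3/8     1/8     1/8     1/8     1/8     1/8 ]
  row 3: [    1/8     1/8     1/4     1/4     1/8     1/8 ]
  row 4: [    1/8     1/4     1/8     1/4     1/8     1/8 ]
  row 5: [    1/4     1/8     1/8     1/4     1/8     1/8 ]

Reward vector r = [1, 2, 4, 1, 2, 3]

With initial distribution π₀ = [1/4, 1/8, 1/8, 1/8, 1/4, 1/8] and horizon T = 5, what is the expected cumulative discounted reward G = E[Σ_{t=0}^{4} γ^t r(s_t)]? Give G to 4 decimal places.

t=0: π = [0.2500, 0.1250, 0.1250, 0.1250, 0.2500, 0.1250], E[r] = 2.0000, γ^t·E[r] = 2.000000, running G = 2.000000
t=1: π = [0.2031, 0.1719, 0.1719, 0.1875, 0.1406, 0.1250], E[r] = 2.0781, γ^t·E[r] = 1.662500, running G = 3.662500
t=2: π = [0.2090, 0.1641, 0.1738, 0.1816, 0.1465, 0.1250], E[r] = 2.0820, γ^t·E[r] = 1.332500, running G = 4.995000
t=3: π = [0.2102, 0.1638, 0.1738, 0.1816, 0.1455, 0.1250], E[r] = 2.0808, γ^t·E[r] = 1.065375, running G = 6.060375
t=4: π = [0.2104, 0.1637, 0.1740, 0.1815, 0.1455, 0.1250], E[r] = 2.0811, γ^t·E[r] = 0.852413, running G = 6.912788

G = 6.9128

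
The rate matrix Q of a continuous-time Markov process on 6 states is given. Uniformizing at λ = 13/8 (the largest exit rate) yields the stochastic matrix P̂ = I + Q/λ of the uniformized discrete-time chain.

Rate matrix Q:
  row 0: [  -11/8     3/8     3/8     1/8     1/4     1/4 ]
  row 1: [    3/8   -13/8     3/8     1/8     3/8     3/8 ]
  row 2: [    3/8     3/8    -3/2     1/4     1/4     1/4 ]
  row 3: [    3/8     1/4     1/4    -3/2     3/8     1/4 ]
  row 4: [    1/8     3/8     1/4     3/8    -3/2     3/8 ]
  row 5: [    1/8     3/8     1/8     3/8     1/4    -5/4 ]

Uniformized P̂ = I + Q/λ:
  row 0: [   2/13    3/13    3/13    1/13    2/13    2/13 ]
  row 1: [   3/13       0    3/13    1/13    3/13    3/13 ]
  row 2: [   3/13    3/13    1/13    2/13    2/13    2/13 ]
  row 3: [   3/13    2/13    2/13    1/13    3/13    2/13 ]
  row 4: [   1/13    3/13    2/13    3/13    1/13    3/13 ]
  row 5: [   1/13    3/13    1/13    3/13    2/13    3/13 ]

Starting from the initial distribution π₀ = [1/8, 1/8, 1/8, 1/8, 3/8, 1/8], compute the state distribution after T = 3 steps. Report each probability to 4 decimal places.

t=0: π = [0.1250, 0.1250, 0.1250, 0.1250, 0.3750, 0.1250]
t=1: π = [0.1442, 0.1923, 0.1538, 0.1635, 0.1442, 0.2019]
t=2: π = [0.1664, 0.1738, 0.1524, 0.1420, 0.1701, 0.1953]
t=3: π = [0.1618, 0.1797, 0.1533, 0.1449, 0.1651, 0.1953]

π = [0.1618, 0.1797, 0.1533, 0.1449, 0.1651, 0.1953]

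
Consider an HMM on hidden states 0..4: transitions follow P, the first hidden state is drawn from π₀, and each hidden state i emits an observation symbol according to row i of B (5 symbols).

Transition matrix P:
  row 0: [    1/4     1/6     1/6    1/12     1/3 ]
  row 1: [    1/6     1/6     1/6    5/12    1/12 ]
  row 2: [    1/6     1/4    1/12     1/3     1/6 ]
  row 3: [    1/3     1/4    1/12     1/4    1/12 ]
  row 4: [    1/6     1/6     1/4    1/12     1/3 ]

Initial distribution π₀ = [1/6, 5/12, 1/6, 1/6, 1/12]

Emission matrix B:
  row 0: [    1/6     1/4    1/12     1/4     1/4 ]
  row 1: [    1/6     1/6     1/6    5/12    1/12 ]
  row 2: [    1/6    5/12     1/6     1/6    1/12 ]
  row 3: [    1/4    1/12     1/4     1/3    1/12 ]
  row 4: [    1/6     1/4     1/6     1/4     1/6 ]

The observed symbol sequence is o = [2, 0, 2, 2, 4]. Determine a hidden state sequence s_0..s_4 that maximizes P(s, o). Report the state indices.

t=0: δ = [1.389e-02, 6.944e-02, 2.778e-02, 4.167e-02, 1.389e-02]  (obs o_0=2)
t=1: δ = [2.315e-03, 1.929e-03, 1.929e-03, 7.234e-03, 9.645e-04]  ψ = [3, 1, 1, 1, 1]  (obs o_1=0)
t=2: δ = [2.009e-04, 3.014e-04, 1.005e-04, 4.521e-04, 1.286e-04]  ψ = [3, 3, 3, 3, 0]  (obs o_2=2)
t=3: δ = [1.256e-05, 1.884e-05, 8.372e-06, 3.140e-05, 1.116e-05]  ψ = [3, 3, 1, 1, 0]  (obs o_3=2)
t=4: δ = [2.616e-06, 6.541e-07, 2.616e-07, 6.541e-07, 6.977e-07]  ψ = [3, 3, 1, 1, 0]  (obs o_4=4)
backtrack: best end state = 0; path = [1, 3, 1, 3, 0]

path = [1, 3, 1, 3, 0]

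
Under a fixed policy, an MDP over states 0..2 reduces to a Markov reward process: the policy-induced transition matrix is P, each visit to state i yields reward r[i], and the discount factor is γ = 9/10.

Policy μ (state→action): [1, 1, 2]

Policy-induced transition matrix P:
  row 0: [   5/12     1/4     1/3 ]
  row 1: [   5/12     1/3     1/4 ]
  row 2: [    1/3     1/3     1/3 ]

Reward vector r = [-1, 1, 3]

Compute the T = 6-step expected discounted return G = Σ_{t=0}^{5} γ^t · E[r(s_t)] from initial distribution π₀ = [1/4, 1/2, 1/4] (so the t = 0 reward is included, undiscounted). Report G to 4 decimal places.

t=0: π = [0.2500, 0.5000, 0.2500], E[r] = 1.0000, γ^t·E[r] = 1.000000, running G = 1.000000
t=1: π = [0.3958, 0.3125, 0.2917], E[r] = 0.7917, γ^t·E[r] = 0.712500, running G = 1.712500
t=2: π = [0.3924, 0.3003, 0.3073], E[r] = 0.8299, γ^t·E[r] = 0.672188, running G = 2.384688
t=3: π = [0.3911, 0.3006, 0.3083], E[r] = 0.8345, γ^t·E[r] = 0.608344, running G = 2.993031
t=4: π = [0.3910, 0.3007, 0.3083], E[r] = 0.8346, γ^t·E[r] = 0.547588, running G = 3.540620
t=5: π = [0.3910, 0.3008, 0.3083], E[r] = 0.8346, γ^t·E[r] = 0.492817, running G = 4.033436

G = 4.0334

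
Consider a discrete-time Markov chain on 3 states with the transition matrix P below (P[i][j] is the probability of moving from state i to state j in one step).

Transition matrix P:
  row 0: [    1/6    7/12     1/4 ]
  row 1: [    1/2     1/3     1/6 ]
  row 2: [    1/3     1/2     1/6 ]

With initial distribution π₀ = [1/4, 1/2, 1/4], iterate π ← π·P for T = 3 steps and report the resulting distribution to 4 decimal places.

t=0: π = [0.2500, 0.5000, 0.2500]
t=1: π = [0.3750, 0.4375, 0.1875]
t=2: π = [0.3438, 0.4583, 0.1979]
t=3: π = [0.3524, 0.4523, 0.1953]

π = [0.3524, 0.4523, 0.1953]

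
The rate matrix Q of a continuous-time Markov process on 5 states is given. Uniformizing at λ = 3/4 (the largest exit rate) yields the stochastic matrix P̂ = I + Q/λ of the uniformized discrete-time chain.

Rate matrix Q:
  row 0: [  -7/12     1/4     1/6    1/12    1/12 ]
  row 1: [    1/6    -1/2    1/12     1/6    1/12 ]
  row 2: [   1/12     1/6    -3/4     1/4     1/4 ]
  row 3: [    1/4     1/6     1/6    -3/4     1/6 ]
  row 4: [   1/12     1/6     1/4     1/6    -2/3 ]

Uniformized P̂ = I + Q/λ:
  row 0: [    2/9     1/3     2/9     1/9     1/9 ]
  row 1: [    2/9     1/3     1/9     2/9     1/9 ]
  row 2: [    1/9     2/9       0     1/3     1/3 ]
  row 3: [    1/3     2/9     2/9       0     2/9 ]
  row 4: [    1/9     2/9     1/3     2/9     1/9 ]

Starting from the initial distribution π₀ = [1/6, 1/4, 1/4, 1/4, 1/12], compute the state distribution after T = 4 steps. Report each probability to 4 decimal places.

t=0: π = [0.1667, 0.2500, 0.2500, 0.2500, 0.0833]
t=1: π = [0.2130, 0.2685, 0.1481, 0.1759, 0.1944]
t=2: π = [0.2037, 0.2757, 0.1811, 0.1759, 0.1636]
t=3: π = [0.2035, 0.2755, 0.1695, 0.1806, 0.1709]
t=4: π = [0.2045, 0.2754, 0.1729, 0.1783, 0.1689]

π = [0.2045, 0.2754, 0.1729, 0.1783, 0.1689]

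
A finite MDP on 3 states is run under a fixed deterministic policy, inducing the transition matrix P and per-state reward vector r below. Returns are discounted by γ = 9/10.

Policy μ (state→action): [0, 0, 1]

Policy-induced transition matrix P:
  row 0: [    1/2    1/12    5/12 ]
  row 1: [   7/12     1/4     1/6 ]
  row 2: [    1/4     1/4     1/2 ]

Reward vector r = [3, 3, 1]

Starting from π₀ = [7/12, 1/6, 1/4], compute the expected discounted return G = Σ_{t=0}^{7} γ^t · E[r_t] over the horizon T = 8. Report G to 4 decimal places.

G = 12.7846

t=0: π = [0.5833, 0.1667, 0.2500], E[r] = 2.5000, γ^t·E[r] = 2.500000, running G = 2.500000
t=1: π = [0.4514, 0.1528, 0.3958], E[r] = 2.2083, γ^t·E[r] = 1.987500, running G = 4.487500
t=2: π = [0.4138, 0.1748, 0.4115], E[r] = 2.1771, γ^t·E[r] = 1.763438, running G = 6.250938
t=3: π = [0.4117, 0.1810, 0.4073], E[r] = 2.1855, γ^t·E[r] = 1.593211, running G = 7.844148
t=4: π = [0.4133, 0.1814, 0.4053], E[r] = 2.1893, γ^t·E[r] = 1.436405, running G = 9.280554
t=5: π = [0.4138, 0.1811, 0.4051], E[r] = 2.1898, γ^t·E[r] = 1.293055, running G = 10.573609
t=6: π = [0.4138, 0.1810, 0.4051], E[r] = 2.1897, γ^t·E[r] = 1.163702, running G = 11.737311
t=7: π = [0.4138, 0.1810, 0.4052], E[r] = 2.1897, γ^t·E[r] = 1.047308, running G = 12.784619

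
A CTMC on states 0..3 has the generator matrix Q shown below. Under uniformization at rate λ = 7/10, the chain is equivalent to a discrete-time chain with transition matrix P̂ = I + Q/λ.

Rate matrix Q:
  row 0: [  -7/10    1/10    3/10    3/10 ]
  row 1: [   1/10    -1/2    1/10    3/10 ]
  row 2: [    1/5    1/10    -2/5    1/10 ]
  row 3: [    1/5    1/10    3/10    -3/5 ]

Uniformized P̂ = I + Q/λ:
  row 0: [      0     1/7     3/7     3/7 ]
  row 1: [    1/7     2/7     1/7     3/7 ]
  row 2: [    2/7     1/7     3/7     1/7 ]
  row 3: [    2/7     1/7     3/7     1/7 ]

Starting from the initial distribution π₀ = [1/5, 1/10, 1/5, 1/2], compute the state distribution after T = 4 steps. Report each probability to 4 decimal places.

π = [0.2035, 0.1666, 0.3810, 0.2488]

t=0: π = [0.2000, 0.1000, 0.2000, 0.5000]
t=1: π = [0.2143, 0.1571, 0.4000, 0.2286]
t=2: π = [0.2020, 0.1653, 0.3837, 0.2490]
t=3: π = [0.2044, 0.1665, 0.3813, 0.2478]
t=4: π = [0.2035, 0.1666, 0.3810, 0.2488]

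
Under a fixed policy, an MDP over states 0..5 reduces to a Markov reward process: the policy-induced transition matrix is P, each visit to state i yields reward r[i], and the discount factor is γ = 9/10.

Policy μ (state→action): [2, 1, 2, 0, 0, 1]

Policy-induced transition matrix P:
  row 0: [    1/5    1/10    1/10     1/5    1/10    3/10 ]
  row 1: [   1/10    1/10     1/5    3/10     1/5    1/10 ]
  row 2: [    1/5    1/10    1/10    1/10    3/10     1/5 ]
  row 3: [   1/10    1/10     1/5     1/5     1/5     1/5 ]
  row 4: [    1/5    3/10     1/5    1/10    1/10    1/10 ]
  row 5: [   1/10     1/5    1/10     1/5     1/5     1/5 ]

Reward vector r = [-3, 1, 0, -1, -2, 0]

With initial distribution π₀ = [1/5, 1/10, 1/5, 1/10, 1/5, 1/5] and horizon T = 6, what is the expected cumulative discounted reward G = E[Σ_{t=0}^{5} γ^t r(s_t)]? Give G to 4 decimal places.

G = -4.0922

t=0: π = [0.2000, 0.1000, 0.2000, 0.1000, 0.2000, 0.2000], E[r] = -1.0000, γ^t·E[r] = -1.000000, running G = -1.000000
t=1: π = [0.1600, 0.1600, 0.1400, 0.1700, 0.1800, 0.1900], E[r] = -0.8500, γ^t·E[r] = -0.765000, running G = -1.765000
t=2: π = [0.1480, 0.1550, 0.1510, 0.1840, 0.1800, 0.1820], E[r] = -0.8330, γ^t·E[r] = -0.674730, running G = -2.439730
t=3: π = [0.1479, 0.1542, 0.1519, 0.1824, 0.1823, 0.1813], E[r] = -0.8365, γ^t·E[r] = -0.609809, running G = -3.049539
t=4: π = [0.1482, 0.1546, 0.1519, 0.1820, 0.1822, 0.1811], E[r] = -0.8364, γ^t·E[r] = -0.548749, running G = -3.598287
t=5: π = [0.1482, 0.1545, 0.1519, 0.1821, 0.1822, 0.1811], E[r] = -0.8365, γ^t·E[r] = -0.493938, running G = -4.092225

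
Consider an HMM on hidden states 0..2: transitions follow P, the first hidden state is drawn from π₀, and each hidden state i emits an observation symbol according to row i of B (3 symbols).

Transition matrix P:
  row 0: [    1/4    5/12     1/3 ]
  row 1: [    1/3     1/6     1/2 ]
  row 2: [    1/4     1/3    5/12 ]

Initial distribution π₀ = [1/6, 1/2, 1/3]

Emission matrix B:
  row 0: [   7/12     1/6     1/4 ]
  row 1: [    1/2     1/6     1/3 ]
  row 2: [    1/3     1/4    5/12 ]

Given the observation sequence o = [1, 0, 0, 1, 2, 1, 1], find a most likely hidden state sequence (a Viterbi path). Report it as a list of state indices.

path = [1, 0, 1, 2, 2, 2, 2]

t=0: δ = [2.778e-02, 8.333e-02, 8.333e-02]  (obs o_0=1)
t=1: δ = [1.620e-02, 1.389e-02, 1.389e-02]  ψ = [1, 2, 1]  (obs o_1=0)
t=2: δ = [2.701e-03, 3.376e-03, 2.315e-03]  ψ = [1, 0, 1]  (obs o_2=0)
t=3: δ = [1.875e-04, 1.875e-04, 4.220e-04]  ψ = [1, 0, 1]  (obs o_3=1)
t=4: δ = [2.637e-05, 4.689e-05, 7.326e-05]  ψ = [2, 2, 2]  (obs o_4=2)
t=5: δ = [3.052e-06, 4.070e-06, 7.631e-06]  ψ = [2, 2, 2]  (obs o_5=1)
t=6: δ = [3.180e-07, 4.240e-07, 7.949e-07]  ψ = [2, 2, 2]  (obs o_6=1)
backtrack: best end state = 2; path = [1, 0, 1, 2, 2, 2, 2]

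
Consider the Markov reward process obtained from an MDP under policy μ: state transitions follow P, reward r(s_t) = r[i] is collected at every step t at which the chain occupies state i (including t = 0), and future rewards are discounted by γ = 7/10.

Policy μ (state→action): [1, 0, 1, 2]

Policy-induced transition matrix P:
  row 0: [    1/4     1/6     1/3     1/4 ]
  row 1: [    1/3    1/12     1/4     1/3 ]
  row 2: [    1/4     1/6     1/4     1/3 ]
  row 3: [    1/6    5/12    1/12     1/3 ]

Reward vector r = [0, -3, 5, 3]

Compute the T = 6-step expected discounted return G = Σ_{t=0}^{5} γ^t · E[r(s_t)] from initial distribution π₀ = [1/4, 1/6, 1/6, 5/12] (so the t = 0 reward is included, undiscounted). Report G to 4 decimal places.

G = 4.0845

t=0: π = [0.2500, 0.1667, 0.1667, 0.4167], E[r] = 1.5833, γ^t·E[r] = 1.583333, running G = 1.583333
t=1: π = [0.2292, 0.2569, 0.2014, 0.3125], E[r] = 1.1736, γ^t·E[r] = 0.821528, running G = 2.404861
t=2: π = [0.2454, 0.2234, 0.2170, 0.3142], E[r] = 1.3576, γ^t·E[r] = 0.665243, running G = 3.070104
t=3: π = [0.2424, 0.2266, 0.2181, 0.3129], E[r] = 1.3492, γ^t·E[r] = 0.462775, running G = 3.532880
t=4: π = [0.2428, 0.2260, 0.2181, 0.3131], E[r] = 1.3517, γ^t·E[r] = 0.324532, running G = 3.857412
t=5: π = [0.2427, 0.2261, 0.2180, 0.3131], E[r] = 1.3512, γ^t·E[r] = 0.227093, running G = 4.084505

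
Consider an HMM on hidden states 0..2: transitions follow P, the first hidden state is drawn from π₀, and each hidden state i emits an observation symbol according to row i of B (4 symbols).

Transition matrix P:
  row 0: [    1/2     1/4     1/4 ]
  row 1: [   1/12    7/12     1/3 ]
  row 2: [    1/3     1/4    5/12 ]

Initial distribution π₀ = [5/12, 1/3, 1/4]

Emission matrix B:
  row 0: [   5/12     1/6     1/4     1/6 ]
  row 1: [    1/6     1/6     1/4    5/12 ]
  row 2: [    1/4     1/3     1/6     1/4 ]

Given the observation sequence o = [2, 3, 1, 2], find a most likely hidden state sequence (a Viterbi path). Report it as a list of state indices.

path = [1, 1, 1, 1]

t=0: δ = [1.042e-01, 8.333e-02, 4.167e-02]  (obs o_0=2)
t=1: δ = [8.681e-03, 2.025e-02, 6.944e-03]  ψ = [0, 1, 1]  (obs o_1=3)
t=2: δ = [7.234e-04, 1.969e-03, 2.251e-03]  ψ = [0, 1, 1]  (obs o_2=1)
t=3: δ = [1.875e-04, 2.872e-04, 1.563e-04]  ψ = [2, 1, 2]  (obs o_3=2)
backtrack: best end state = 1; path = [1, 1, 1, 1]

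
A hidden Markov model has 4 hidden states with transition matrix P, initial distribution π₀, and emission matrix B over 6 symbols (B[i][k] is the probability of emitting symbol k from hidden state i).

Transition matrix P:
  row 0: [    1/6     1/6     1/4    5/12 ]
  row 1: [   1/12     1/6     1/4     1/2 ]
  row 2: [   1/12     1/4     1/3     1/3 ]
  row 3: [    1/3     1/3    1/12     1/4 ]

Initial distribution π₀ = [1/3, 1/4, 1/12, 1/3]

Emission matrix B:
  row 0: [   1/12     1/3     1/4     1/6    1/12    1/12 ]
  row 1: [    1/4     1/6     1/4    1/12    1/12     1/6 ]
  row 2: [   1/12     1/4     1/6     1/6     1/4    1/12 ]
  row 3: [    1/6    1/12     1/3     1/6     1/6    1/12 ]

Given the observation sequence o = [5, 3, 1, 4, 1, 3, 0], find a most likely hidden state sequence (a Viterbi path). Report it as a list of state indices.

path = [1, 3, 0, 3, 0, 3, 1]

t=0: δ = [2.778e-02, 4.167e-02, 6.944e-03, 2.778e-02]  (obs o_0=5)
t=1: δ = [1.543e-03, 7.716e-04, 1.736e-03, 3.472e-03]  ψ = [3, 3, 1, 1]  (obs o_1=3)
t=2: δ = [3.858e-04, 1.929e-04, 1.447e-04, 7.234e-05]  ψ = [3, 3, 2, 3]  (obs o_2=1)
t=3: δ = [5.358e-06, 5.358e-06, 2.411e-05, 2.679e-05]  ψ = [0, 0, 0, 0]  (obs o_3=4)
t=4: δ = [2.977e-06, 1.488e-06, 2.009e-06, 6.698e-07]  ψ = [3, 3, 2, 2]  (obs o_4=1)
t=5: δ = [8.269e-08, 4.186e-08, 1.240e-07, 2.067e-07]  ψ = [0, 2, 0, 0]  (obs o_5=3)
t=6: δ = [5.742e-09, 1.723e-08, 3.445e-09, 8.614e-09]  ψ = [3, 3, 2, 3]  (obs o_6=0)
backtrack: best end state = 1; path = [1, 3, 0, 3, 0, 3, 1]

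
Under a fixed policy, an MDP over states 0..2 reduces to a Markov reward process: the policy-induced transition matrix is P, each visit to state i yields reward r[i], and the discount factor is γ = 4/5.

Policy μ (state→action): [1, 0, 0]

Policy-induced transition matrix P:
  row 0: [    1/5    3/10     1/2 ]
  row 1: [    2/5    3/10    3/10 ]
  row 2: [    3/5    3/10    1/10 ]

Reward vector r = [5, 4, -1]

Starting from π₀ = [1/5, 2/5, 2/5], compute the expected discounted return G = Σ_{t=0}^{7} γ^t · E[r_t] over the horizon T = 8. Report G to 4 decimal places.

t=0: π = [0.2000, 0.4000, 0.4000], E[r] = 2.2000, γ^t·E[r] = 2.200000, running G = 2.200000
t=1: π = [0.4400, 0.3000, 0.2600], E[r] = 3.1400, γ^t·E[r] = 2.512000, running G = 4.712000
t=2: π = [0.3640, 0.3000, 0.3360], E[r] = 2.6840, γ^t·E[r] = 1.717760, running G = 6.429760
t=3: π = [0.3944, 0.3000, 0.3056], E[r] = 2.8664, γ^t·E[r] = 1.467597, running G = 7.897357
t=4: π = [0.3822, 0.3000, 0.3178], E[r] = 2.7934, γ^t·E[r] = 1.144193, running G = 9.041550
t=5: π = [0.3871, 0.3000, 0.3129], E[r] = 2.8226, γ^t·E[r] = 0.924917, running G = 9.966467
t=6: π = [0.3852, 0.3000, 0.3148], E[r] = 2.8110, γ^t·E[r] = 0.736874, running G = 10.703341
t=7: π = [0.3859, 0.3000, 0.3141], E[r] = 2.8156, γ^t·E[r] = 0.590478, running G = 11.293819

G = 11.2938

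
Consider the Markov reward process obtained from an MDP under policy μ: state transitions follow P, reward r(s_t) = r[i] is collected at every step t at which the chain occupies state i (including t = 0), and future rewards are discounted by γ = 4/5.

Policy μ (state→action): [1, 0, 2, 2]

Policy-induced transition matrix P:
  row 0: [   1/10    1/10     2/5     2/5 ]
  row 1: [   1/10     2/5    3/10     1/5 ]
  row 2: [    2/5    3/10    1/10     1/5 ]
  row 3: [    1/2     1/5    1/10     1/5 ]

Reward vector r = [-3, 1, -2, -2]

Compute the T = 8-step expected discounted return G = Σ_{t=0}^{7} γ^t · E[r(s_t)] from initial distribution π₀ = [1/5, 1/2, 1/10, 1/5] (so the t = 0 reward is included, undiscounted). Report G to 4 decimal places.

G = -5.3565

t=0: π = [0.2000, 0.5000, 0.1000, 0.2000], E[r] = -0.7000, γ^t·E[r] = -0.700000, running G = -0.700000
t=1: π = [0.2100, 0.2900, 0.2600, 0.2400], E[r] = -1.3400, γ^t·E[r] = -1.072000, running G = -1.772000
t=2: π = [0.2740, 0.2630, 0.2210, 0.2420], E[r] = -1.4850, γ^t·E[r] = -0.950400, running G = -2.722400
t=3: π = [0.2631, 0.2473, 0.2348, 0.2548], E[r] = -1.5212, γ^t·E[r] = -0.778854, running G = -3.501254
t=4: π = [0.2724, 0.2466, 0.2284, 0.2526], E[r] = -1.5325, γ^t·E[r] = -0.627700, running G = -4.128954
t=5: π = [0.2696, 0.2449, 0.2310, 0.2545], E[r] = -1.5348, γ^t·E[r] = -0.502916, running G = -4.631870
t=6: π = [0.2711, 0.2451, 0.2299, 0.2539], E[r] = -1.5357, γ^t·E[r] = -0.402575, running G = -5.034445
t=7: π = [0.2705, 0.2449, 0.2304, 0.2542], E[r] = -1.5358, γ^t·E[r] = -0.322084, running G = -5.356529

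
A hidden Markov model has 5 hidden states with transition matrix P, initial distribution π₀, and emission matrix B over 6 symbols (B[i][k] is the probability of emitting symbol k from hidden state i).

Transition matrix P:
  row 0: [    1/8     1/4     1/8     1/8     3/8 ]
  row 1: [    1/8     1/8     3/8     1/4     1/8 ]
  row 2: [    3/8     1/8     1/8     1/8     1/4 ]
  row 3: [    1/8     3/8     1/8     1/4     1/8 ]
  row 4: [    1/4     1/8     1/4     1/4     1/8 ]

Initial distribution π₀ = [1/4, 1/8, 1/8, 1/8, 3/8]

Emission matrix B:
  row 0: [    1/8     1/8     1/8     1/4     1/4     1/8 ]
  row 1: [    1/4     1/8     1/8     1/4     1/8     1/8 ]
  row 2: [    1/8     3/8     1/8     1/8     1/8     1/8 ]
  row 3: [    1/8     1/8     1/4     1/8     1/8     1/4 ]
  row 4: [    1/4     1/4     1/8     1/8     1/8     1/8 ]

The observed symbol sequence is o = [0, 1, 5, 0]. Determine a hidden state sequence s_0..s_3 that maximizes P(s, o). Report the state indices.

path = [4, 2, 0, 4]

t=0: δ = [3.125e-02, 3.125e-02, 1.562e-02, 1.562e-02, 9.375e-02]  (obs o_0=0)
t=1: δ = [2.930e-03, 1.465e-03, 8.789e-03, 2.930e-03, 2.930e-03]  ψ = [4, 4, 4, 4, 0]  (obs o_1=1)
t=2: δ = [4.120e-04, 1.373e-04, 1.373e-04, 2.747e-04, 2.747e-04]  ψ = [2, 2, 2, 2, 2]  (obs o_2=5)
t=3: δ = [8.583e-06, 2.575e-05, 8.583e-06, 8.583e-06, 3.862e-05]  ψ = [4, 0, 4, 3, 0]  (obs o_3=0)
backtrack: best end state = 4; path = [4, 2, 0, 4]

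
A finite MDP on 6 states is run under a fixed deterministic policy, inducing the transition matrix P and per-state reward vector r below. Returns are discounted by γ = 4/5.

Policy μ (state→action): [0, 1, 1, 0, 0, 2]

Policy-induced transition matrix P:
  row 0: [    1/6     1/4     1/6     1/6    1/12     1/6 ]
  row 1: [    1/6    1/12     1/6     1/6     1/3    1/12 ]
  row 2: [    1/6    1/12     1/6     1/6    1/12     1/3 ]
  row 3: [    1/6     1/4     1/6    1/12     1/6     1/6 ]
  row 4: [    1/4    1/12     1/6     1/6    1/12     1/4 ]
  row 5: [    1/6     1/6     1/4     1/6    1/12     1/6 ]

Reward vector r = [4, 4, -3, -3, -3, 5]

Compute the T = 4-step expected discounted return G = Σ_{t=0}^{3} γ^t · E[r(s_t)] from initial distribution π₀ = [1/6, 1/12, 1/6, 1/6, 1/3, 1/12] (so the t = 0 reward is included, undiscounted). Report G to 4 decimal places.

t=0: π = [0.1667, 0.0833, 0.1667, 0.1667, 0.3333, 0.0833], E[r] = -0.5833, γ^t·E[r] = -0.583333, running G = -0.583333
t=1: π = [0.1944, 0.1458, 0.1736, 0.1528, 0.1181, 0.2153], E[r] = 1.1042, γ^t·E[r] = 0.883333, running G = 0.300000
t=2: π = [0.1765, 0.1591, 0.1846, 0.1539, 0.1325, 0.1933], E[r] = 0.8958, γ^t·E[r] = 0.573333, running G = 0.873333
t=3: π = [0.1777, 0.1545, 0.1828, 0.1538, 0.1359, 0.1952], E[r] = 0.8873, γ^t·E[r] = 0.454296, running G = 1.327630

G = 1.3276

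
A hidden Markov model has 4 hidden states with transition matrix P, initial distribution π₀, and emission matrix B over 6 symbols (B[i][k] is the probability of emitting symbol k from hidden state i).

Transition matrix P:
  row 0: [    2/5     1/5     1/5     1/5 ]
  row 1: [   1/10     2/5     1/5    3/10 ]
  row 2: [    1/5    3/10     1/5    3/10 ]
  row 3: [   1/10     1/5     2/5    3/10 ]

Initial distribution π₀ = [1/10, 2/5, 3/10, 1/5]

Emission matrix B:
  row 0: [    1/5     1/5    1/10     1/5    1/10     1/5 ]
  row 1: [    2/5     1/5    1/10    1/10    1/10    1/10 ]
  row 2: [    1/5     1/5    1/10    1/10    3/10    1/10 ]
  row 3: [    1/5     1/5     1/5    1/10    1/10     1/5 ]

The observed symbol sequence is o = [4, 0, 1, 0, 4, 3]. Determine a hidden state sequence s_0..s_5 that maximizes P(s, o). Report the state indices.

t=0: δ = [1.000e-02, 4.000e-02, 9.000e-02, 2.000e-02]  (obs o_0=4)
t=1: δ = [3.600e-03, 1.080e-02, 3.600e-03, 5.400e-03]  ψ = [2, 2, 2, 2]  (obs o_1=0)
t=2: δ = [2.880e-04, 8.640e-04, 4.320e-04, 6.480e-04]  ψ = [0, 1, 1, 1]  (obs o_2=1)
t=3: δ = [2.304e-05, 1.382e-04, 5.184e-05, 5.184e-05]  ψ = [0, 1, 3, 1]  (obs o_3=0)
t=4: δ = [1.382e-06, 5.530e-06, 8.294e-06, 4.147e-06]  ψ = [1, 1, 1, 1]  (obs o_4=4)
t=5: δ = [3.318e-07, 2.488e-07, 1.659e-07, 2.488e-07]  ψ = [2, 2, 2, 2]  (obs o_5=3)
backtrack: best end state = 0; path = [2, 1, 1, 1, 2, 0]

path = [2, 1, 1, 1, 2, 0]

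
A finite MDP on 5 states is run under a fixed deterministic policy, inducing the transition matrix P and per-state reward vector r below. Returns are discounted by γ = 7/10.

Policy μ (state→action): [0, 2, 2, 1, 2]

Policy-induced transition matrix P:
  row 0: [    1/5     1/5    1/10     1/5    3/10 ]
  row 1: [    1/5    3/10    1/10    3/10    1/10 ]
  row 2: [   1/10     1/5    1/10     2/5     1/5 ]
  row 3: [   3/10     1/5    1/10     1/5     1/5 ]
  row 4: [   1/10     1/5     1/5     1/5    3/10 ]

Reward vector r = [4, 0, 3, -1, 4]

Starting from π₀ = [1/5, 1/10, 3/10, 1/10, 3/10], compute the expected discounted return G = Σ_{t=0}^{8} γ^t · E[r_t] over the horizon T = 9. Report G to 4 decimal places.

t=0: π = [0.2000, 0.1000, 0.3000, 0.1000, 0.3000], E[r] = 2.8000, γ^t·E[r] = 2.800000, running G = 2.800000
t=1: π = [0.1500, 0.2100, 0.1300, 0.2700, 0.2400], E[r] = 1.6800, γ^t·E[r] = 1.176000, running G = 3.976000
t=2: π = [0.1900, 0.2210, 0.1240, 0.2470, 0.2180], E[r] = 1.7570, γ^t·E[r] = 0.860930, running G = 4.836930
t=3: π = [0.1905, 0.2221, 0.1218, 0.2469, 0.2187], E[r] = 1.7553, γ^t·E[r] = 0.602068, running G = 5.438998
t=4: π = [0.1906, 0.2222, 0.1219, 0.2466, 0.2187], E[r] = 1.7564, γ^t·E[r] = 0.421721, running G = 5.860719
t=5: π = [0.1906, 0.2222, 0.1219, 0.2466, 0.2187], E[r] = 1.7563, γ^t·E[r] = 0.295176, running G = 6.155895
t=6: π = [0.1906, 0.2222, 0.1219, 0.2466, 0.2187], E[r] = 1.7563, γ^t·E[r] = 0.206622, running G = 6.362518
t=7: π = [0.1906, 0.2222, 0.1219, 0.2466, 0.2187], E[r] = 1.7563, γ^t·E[r] = 0.144635, running G = 6.507153
t=8: π = [0.1906, 0.2222, 0.1219, 0.2466, 0.2187], E[r] = 1.7563, γ^t·E[r] = 0.101245, running G = 6.608398

G = 6.6084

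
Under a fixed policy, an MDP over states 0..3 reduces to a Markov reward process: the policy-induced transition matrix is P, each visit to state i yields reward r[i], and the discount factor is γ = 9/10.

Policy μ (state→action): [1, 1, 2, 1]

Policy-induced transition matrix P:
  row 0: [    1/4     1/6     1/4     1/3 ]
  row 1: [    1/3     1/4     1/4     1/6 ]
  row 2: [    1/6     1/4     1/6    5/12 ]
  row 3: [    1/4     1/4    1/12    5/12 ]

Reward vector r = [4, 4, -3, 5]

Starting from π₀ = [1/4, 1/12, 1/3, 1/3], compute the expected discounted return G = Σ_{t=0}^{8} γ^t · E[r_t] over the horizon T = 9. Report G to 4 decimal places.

G = 17.9626

t=0: π = [0.2500, 0.0833, 0.3333, 0.3333], E[r] = 2.0000, γ^t·E[r] = 2.000000, running G = 2.000000
t=1: π = [0.2292, 0.2292, 0.1667, 0.3750], E[r] = 3.2083, γ^t·E[r] = 2.887500, running G = 4.887500
t=2: π = [0.2552, 0.2309, 0.1736, 0.3403], E[r] = 3.1250, γ^t·E[r] = 2.531250, running G = 7.418750
t=3: π = [0.2548, 0.2287, 0.1788, 0.3377], E[r] = 3.0859, γ^t·E[r] = 2.249648, running G = 9.668398
t=4: π = [0.2542, 0.2288, 0.1788, 0.3383], E[r] = 3.0865, γ^t·E[r] = 2.025063, running G = 11.693462
t=5: π = [0.2542, 0.2288, 0.1787, 0.3383], E[r] = 3.0872, γ^t·E[r] = 1.822981, running G = 13.516442
t=6: π = [0.2542, 0.2288, 0.1787, 0.3383], E[r] = 3.0872, γ^t·E[r] = 1.640672, running G = 15.157114
t=7: π = [0.2542, 0.2288, 0.1787, 0.3383], E[r] = 3.0872, γ^t·E[r] = 1.476597, running G = 16.633711
t=8: π = [0.2542, 0.2288, 0.1787, 0.3383], E[r] = 3.0872, γ^t·E[r] = 1.328938, running G = 17.962649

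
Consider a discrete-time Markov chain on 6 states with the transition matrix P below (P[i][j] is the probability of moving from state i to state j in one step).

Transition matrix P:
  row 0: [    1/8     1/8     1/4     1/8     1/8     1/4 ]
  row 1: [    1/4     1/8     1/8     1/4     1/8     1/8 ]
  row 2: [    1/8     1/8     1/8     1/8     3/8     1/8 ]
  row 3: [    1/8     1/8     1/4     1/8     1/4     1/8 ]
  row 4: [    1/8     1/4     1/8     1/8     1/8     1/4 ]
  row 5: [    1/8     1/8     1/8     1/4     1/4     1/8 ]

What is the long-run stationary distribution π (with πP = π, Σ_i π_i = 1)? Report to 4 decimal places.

Balance equations π_j = Σ_i π_i·P[i][j]:
  π_0 = 1/8·π_0 + 1/4·π_1 + 1/8·π_2 + 1/8·π_3 + 1/8·π_4 + 1/8·π_5
  π_1 = 1/8·π_0 + 1/8·π_1 + 1/8·π_2 + 1/8·π_3 + 1/4·π_4 + 1/8·π_5
  π_2 = 1/4·π_0 + 1/8·π_1 + 1/8·π_2 + 1/4·π_3 + 1/8·π_4 + 1/8·π_5
  π_3 = 1/8·π_0 + 1/4·π_1 + 1/8·π_2 + 1/8·π_3 + 1/8·π_4 + 1/4·π_5
  π_4 = 1/8·π_0 + 1/8·π_1 + 3/8·π_2 + 1/4·π_3 + 1/8·π_4 + 1/4·π_5
  normalize: π_0 + π_1 + π_2 + π_3 + π_4 + π_5 = 1
Solving the linear system gives exactly π = [6152/42761, 6455/42761, 6996/42761, 7055/42761, 8879/42761, 7224/42761].

π = [0.1439, 0.1510, 0.1636, 0.1650, 0.2076, 0.1689]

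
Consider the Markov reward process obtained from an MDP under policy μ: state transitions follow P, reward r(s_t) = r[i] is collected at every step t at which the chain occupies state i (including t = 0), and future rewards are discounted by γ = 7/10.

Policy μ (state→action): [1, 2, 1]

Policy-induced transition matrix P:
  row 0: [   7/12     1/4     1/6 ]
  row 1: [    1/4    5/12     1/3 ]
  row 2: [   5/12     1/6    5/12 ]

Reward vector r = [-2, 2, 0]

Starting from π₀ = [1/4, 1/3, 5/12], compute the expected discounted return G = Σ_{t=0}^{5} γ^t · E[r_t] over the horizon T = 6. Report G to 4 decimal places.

G = -0.4477

t=0: π = [0.2500, 0.3333, 0.4167], E[r] = 0.1667, γ^t·E[r] = 0.166667, running G = 0.166667
t=1: π = [0.4028, 0.2708, 0.3264], E[r] = -0.2639, γ^t·E[r] = -0.184722, running G = -0.018056
t=2: π = [0.4387, 0.2679, 0.2934], E[r] = -0.3414, γ^t·E[r] = -0.167303, running G = -0.185359
t=3: π = [0.4451, 0.2702, 0.2847], E[r] = -0.3498, γ^t·E[r] = -0.119990, running G = -0.305349
t=4: π = [0.4458, 0.2713, 0.2829], E[r] = -0.3490, γ^t·E[r] = -0.083798, running G = -0.389148
t=5: π = [0.4458, 0.2716, 0.2826], E[r] = -0.3482, γ^t·E[r] = -0.058524, running G = -0.447671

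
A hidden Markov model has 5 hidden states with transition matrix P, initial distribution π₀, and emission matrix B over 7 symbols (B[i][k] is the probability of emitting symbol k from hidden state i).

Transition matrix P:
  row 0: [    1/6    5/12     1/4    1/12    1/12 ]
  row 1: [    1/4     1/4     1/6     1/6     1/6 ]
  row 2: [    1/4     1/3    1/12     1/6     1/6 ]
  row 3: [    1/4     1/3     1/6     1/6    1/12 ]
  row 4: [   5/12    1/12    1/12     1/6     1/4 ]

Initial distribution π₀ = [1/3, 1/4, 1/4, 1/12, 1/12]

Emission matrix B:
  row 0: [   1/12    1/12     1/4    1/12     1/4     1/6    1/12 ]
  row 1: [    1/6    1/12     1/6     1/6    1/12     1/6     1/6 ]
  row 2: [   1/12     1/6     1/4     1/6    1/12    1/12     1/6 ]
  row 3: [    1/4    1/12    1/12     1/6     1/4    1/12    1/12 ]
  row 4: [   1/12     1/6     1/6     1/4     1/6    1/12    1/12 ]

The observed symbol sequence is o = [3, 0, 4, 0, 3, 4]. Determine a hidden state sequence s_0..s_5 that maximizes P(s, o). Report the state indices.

t=0: δ = [2.778e-02, 4.167e-02, 4.167e-02, 1.389e-02, 2.083e-02]  (obs o_0=3)
t=1: δ = [8.681e-04, 2.315e-03, 5.787e-04, 1.736e-03, 5.787e-04]  ψ = [1, 2, 0, 1, 1]  (obs o_1=0)
t=2: δ = [1.447e-04, 4.823e-05, 3.215e-05, 9.645e-05, 6.430e-05]  ψ = [1, 1, 1, 1, 1]  (obs o_2=4)
t=3: δ = [2.233e-06, 1.005e-05, 3.014e-06, 4.019e-06, 1.340e-06]  ψ = [4, 0, 0, 3, 4]  (obs o_3=0)
t=4: δ = [2.093e-07, 4.186e-07, 2.791e-07, 2.791e-07, 4.186e-07]  ψ = [1, 1, 1, 1, 1]  (obs o_4=3)
t=5: δ = [4.361e-08, 8.721e-09, 5.814e-09, 1.744e-08, 1.744e-08]  ψ = [4, 1, 1, 1, 4]  (obs o_5=4)
backtrack: best end state = 0; path = [2, 1, 0, 1, 4, 0]

path = [2, 1, 0, 1, 4, 0]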